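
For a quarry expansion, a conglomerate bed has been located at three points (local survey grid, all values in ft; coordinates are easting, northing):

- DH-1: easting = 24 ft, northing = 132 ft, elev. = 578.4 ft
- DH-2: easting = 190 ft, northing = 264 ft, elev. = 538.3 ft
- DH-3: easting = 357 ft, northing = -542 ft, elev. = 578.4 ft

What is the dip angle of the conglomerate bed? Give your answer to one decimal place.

Two edge vectors: DH-1→DH-2 = (166, 132, -40.1), DH-1→DH-3 = (333, -674, 0).
Normal n = (DH-1→DH-2) × (DH-1→DH-3) = (-27027.4, -13353.3, -155840).
So ∂z/∂easting = −n_x/n_z = −0.17343 and ∂z/∂northing = −n_y/n_z = −0.08569.
Gradient magnitude |∇z| = √(a² + b²) = √(0.03008 + 0.00734) = 0.19344.
True dip = arctan(0.19344) = 10.9°, dipping toward ENE (azimuth ≈ 064°).

10.9°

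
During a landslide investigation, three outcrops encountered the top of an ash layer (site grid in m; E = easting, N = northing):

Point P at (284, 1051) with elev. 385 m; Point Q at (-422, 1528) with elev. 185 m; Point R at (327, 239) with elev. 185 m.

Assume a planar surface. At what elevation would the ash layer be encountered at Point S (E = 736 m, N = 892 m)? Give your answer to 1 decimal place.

Two edge vectors: Point P→Point Q = (-706, 477, -200), Point P→Point R = (43, -812, -200).
Normal n = (Point P→Point Q) × (Point P→Point R) = (-257800, -149800, 552761).
So ∂z/∂E = −n_x/n_z = 0.466386 and ∂z/∂N = −n_y/n_z = 0.271003.
Intercept c from Point P: 385 − 132.45 − 284.82 = −32.28.
At (736, 892): z = 343.3 + 241.7 − 32.28 = 552.7 m.

552.7 m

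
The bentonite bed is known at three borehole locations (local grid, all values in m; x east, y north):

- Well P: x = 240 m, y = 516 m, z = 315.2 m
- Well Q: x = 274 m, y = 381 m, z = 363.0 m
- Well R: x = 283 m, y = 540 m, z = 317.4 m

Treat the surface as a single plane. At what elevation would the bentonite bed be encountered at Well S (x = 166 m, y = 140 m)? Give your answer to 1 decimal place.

411.5 m

Let the plane be z = a·x + b·y + c.
Well Q−Well P: 34a − 135b = 47.8;  Well R−Well P: 43a + 24b = 2.2.
Solving gives a = 0.21812, b = −0.29914.
Then c = 315.2 − a·240 − b·516 = 417.21.
At (166, 140): z = 36.2 − 41.9 + 417.21 = 411.5 m.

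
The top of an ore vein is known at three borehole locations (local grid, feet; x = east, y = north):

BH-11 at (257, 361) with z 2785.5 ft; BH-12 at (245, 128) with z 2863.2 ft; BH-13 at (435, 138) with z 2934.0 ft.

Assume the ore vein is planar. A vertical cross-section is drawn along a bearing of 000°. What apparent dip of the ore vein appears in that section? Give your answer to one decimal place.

Two edge vectors: BH-11→BH-12 = (-12, -233, 77.7), BH-11→BH-13 = (178, -223, 148.5).
Normal n = (BH-11→BH-12) × (BH-11→BH-13) = (-17273.4, 15612.6, 44150).
So ∂z/∂x = −n_x/n_z = 0.39124 and ∂z/∂y = −n_y/n_z = −0.35363.
Unit vector along 000° is (sin 0°, cos 0°) = (0.0000, 1.0000).
Slope in that direction = a·(0.0000) + b·(1.0000) = −0.35363.
Apparent dip = arctan|0.35363| = 19.5° (true dip is 27.8°, so apparent ≤ true as expected).

19.5°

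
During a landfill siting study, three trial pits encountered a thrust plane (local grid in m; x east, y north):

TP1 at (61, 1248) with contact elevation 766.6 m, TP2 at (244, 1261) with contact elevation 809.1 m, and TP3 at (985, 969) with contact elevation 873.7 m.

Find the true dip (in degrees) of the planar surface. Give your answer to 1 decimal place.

20.6°

Two edge vectors: TP1→TP2 = (183, 13, 42.5), TP1→TP3 = (924, -279, 107.1).
Normal n = (TP1→TP2) × (TP1→TP3) = (13249.8, 19670.7, -63069).
So ∂z/∂x = −n_x/n_z = 0.21008 and ∂z/∂y = −n_y/n_z = 0.31189.
Gradient magnitude |∇z| = √(a² + b²) = √(0.04414 + 0.09728) = 0.37605.
True dip = arctan(0.37605) = 20.6°, dipping toward SW (azimuth ≈ 214°).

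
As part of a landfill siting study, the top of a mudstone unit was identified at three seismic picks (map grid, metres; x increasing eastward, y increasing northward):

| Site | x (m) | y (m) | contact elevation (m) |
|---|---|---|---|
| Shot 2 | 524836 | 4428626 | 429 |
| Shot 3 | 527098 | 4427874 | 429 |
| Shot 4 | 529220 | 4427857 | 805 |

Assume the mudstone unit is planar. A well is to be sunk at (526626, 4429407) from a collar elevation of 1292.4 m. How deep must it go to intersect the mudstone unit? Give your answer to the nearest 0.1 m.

Let the plane be z = a·x + b·y + c.
Shot 3−Shot 2: 2262a − 752b = 0;  Shot 4−Shot 2: 4384a − 769b = 376.
Solving gives a = 0.181566696, b = 0.546148758.
Then c = 429 − a·524836 − b·4428626 = −2513552.33.
At (526626, 4429407): z_contact = 95617.74 + 2419115.13 − 2513552.33 = 1180.55 m.
Depth below ground = 1292.4 − 1180.55 = 111.9 m.

111.9 m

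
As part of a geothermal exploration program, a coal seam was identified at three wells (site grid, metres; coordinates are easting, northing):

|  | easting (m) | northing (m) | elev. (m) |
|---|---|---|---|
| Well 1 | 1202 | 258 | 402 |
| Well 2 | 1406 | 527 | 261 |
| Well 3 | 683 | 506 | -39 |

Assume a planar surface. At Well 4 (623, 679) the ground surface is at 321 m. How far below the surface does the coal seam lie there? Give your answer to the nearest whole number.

Two edge vectors: Well 1→Well 2 = (204, 269, -141), Well 1→Well 3 = (-519, 248, -441).
Normal n = (Well 1→Well 2) × (Well 1→Well 3) = (-83661, 163143, 190203).
So ∂z/∂easting = −n_x/n_z = 0.43985 and ∂z/∂northing = −n_y/n_z = −0.85773.
Intercept c from Well 1: 402 − 528.70 + 221.29 = 94.59.
At (623, 679): z_contact = 274.0 − 582.4 + 94.59 = -213.8 m.
Depth below ground = 321 − (-213.8) = 535 m.

535 m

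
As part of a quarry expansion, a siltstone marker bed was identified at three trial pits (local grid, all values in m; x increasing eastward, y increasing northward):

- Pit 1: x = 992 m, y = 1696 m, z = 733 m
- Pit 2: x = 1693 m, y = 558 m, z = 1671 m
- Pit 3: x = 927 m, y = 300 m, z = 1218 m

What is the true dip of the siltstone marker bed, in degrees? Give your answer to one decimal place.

Let the plane be z = a·x + b·y + c.
Pit 2−Pit 1: 701a − 1138b = 938;  Pit 3−Pit 1: −65a − 1396b = 485.
Solving gives a = 0.71969, b = −0.38093.
Gradient magnitude |∇z| = √(a² + b²) = √(0.51795 + 0.14511) = 0.81428.
True dip = arctan(0.81428) = 39.2°, dipping toward WNW (azimuth ≈ 298°).

39.2°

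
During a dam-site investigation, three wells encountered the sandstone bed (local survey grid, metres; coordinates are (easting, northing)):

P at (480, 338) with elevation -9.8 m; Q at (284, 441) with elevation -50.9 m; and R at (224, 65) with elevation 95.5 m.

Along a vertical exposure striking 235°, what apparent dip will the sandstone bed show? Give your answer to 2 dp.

12.40°

Two edge vectors: P→Q = (-196, 103, -41.1), P→R = (-256, -273, 105.3).
Normal n = (P→Q) × (P→R) = (-374.4, 31160.4, 79876).
So ∂z/∂E = −n_x/n_z = 0.00469 and ∂z/∂N = −n_y/n_z = −0.39011.
Unit vector along 235° is (sin 235°, cos 235°) = (-0.8192, -0.5736).
Slope in that direction = a·(-0.8192) + b·(-0.5736) = 0.21992.
Apparent dip = arctan|0.21992| = 12.40° (true dip is 21.3°, so apparent ≤ true as expected).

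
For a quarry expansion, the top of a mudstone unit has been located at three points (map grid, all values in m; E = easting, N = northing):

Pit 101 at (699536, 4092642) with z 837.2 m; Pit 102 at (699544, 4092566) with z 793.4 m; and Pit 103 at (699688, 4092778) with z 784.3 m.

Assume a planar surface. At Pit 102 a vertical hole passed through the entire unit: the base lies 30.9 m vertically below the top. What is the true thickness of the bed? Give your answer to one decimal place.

Two edge vectors: Pit 101→Pit 102 = (8, -76, -43.8), Pit 101→Pit 103 = (152, 136, -52.9).
Normal n = (Pit 101→Pit 102) × (Pit 101→Pit 103) = (9977.2, -6234.4, 12640).
So ∂z/∂E = −n_x/n_z = −0.78934 and ∂z/∂N = −n_y/n_z = 0.49323.
|∇z| = √(a²+b²) = 0.93077, so dip δ = arctan(0.93077) = 42.95°.
True thickness = vertical thickness × cos δ = 30.9 × cos 42.95° = 22.6 m.

22.6 m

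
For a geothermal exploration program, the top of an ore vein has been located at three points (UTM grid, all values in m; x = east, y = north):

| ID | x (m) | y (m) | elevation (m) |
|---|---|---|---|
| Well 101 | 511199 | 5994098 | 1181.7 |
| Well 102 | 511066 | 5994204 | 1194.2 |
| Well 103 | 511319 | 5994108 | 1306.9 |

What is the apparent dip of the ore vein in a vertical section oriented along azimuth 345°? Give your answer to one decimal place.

45.2°

Let the plane be z = a·x + b·y + c.
Well 102−Well 101: −133a + 106b = 12.5;  Well 103−Well 101: 120a + 10b = 125.2.
Solving gives a = 0.93567, b = 1.29193.
Unit vector along 345° is (sin 345°, cos 345°) = (-0.2588, 0.9659).
Slope in that direction = a·(-0.2588) + b·(0.9659) = 1.00574.
Apparent dip = arctan|1.00574| = 45.2° (true dip is 57.9°, so apparent ≤ true as expected).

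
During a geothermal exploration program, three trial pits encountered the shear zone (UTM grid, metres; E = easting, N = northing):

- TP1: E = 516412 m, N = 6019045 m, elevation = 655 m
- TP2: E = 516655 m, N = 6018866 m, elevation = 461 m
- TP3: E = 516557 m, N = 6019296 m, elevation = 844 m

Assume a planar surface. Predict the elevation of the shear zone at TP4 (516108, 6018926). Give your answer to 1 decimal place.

605.6 m

Two edge vectors: TP1→TP2 = (243, -179, -194), TP1→TP3 = (145, 251, 189).
Normal n = (TP1→TP2) × (TP1→TP3) = (14863, -74057, 86948).
So ∂z/∂E = −n_x/n_z = −0.170941252 and ∂z/∂N = −n_y/n_z = 0.851738970.
Intercept c from TP1: 655 + 88276.11 − 5126655.19 = −5037724.08.
At (516108, 6018926): z = −88224.1 + 5126553.8 − 5037724.08 = 605.6 m.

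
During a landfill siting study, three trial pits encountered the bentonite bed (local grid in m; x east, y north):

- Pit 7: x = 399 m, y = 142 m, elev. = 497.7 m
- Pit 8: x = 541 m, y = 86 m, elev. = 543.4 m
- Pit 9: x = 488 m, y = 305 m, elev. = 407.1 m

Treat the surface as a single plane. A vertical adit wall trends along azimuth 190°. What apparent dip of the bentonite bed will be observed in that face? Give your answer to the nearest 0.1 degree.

Let the plane be z = a·x + b·y + c.
Pit 8−Pit 7: 142a − 56b = 45.7;  Pit 9−Pit 7: 89a + 163b = −90.6.
Solving gives a = 0.08445, b = −0.60194.
Unit vector along 190° is (sin 190°, cos 190°) = (-0.1736, -0.9848).
Slope in that direction = a·(-0.1736) + b·(-0.9848) = 0.57813.
Apparent dip = arctan|0.57813| = 30.0° (true dip is 31.3°, so apparent ≤ true as expected).

30.0°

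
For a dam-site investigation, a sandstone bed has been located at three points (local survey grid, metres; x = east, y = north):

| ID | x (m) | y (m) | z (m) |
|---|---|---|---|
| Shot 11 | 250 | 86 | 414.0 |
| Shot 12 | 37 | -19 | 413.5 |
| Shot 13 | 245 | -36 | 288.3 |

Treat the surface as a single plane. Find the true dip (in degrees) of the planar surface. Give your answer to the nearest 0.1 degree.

Let the plane be z = a·x + b·y + c.
Shot 12−Shot 11: −213a − 105b = −0.5;  Shot 13−Shot 11: −5a − 122b = −125.7.
Solving gives a = −0.51599, b = 1.05147.
Gradient magnitude |∇z| = √(a² + b²) = √(0.26624 + 1.10560) = 1.17126.
True dip = arctan(1.17126) = 49.5°, dipping toward SSE (azimuth ≈ 154°).

49.5°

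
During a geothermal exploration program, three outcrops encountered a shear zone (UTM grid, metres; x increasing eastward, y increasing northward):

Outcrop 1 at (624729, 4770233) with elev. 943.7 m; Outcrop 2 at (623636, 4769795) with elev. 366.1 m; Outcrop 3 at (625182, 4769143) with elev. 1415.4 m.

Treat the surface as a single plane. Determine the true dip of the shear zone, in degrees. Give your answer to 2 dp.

32.16°

Let the plane be z = a·x + b·y + c.
Outcrop 2−Outcrop 1: −1093a − 438b = −577.6;  Outcrop 3−Outcrop 1: 453a − 1090b = 471.7.
Solving gives a = 0.60167, b = −0.18270.
Gradient magnitude |∇z| = √(a² + b²) = √(0.36200 + 0.03338) = 0.62880.
True dip = arctan(0.62880) = 32.16°, dipping toward WNW (azimuth ≈ 287°).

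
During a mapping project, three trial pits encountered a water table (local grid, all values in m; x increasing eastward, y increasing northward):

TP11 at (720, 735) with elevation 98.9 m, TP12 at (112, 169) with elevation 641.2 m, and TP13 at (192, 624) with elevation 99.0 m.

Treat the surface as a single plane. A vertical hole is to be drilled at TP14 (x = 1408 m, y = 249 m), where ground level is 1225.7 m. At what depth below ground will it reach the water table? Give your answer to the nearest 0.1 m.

Two edge vectors: TP11→TP12 = (-608, -566, 542.3), TP11→TP13 = (-528, -111, 0.1).
Normal n = (TP11→TP12) × (TP11→TP13) = (60138.7, -286273.6, -231360).
So ∂z/∂x = −n_x/n_z = 0.259936 and ∂z/∂y = −n_y/n_z = −1.237351.
Intercept c from TP11: 98.9 − 187.15 + 909.45 = 821.20.
At (1408, 249): z_contact = 365.99 − 308.10 + 821.20 = 879.09 m.
Depth below ground = 1225.7 − 879.09 = 346.6 m.

346.6 m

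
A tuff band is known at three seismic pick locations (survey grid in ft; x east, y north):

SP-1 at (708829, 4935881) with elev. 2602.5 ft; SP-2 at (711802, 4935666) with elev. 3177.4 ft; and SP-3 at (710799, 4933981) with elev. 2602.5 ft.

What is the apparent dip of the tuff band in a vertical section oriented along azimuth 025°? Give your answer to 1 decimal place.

15.9°

Let the plane be z = a·x + b·y + c.
SP-2−SP-1: 2973a − 215b = 574.9;  SP-3−SP-1: 1970a − 1900b = 0.
Solving gives a = 0.20905, b = 0.21675.
Unit vector along 025° is (sin 25°, cos 25°) = (0.4226, 0.9063).
Slope in that direction = a·(0.4226) + b·(0.9063) = 0.28479.
Apparent dip = arctan|0.28479| = 15.9° (true dip is 16.8°, so apparent ≤ true as expected).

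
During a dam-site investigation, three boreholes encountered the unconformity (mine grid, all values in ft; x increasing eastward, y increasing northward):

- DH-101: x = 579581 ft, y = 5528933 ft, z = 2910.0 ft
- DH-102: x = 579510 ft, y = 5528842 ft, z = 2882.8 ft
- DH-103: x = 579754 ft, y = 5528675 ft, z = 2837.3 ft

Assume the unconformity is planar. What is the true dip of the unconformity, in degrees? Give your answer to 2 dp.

16.17°

Two edge vectors: DH-101→DH-102 = (-71, -91, -27.2), DH-101→DH-103 = (173, -258, -72.7).
Normal n = (DH-101→DH-102) × (DH-101→DH-103) = (-401.9, -9867.3, 34061).
So ∂z/∂x = −n_x/n_z = 0.01180 and ∂z/∂y = −n_y/n_z = 0.28969.
Gradient magnitude |∇z| = √(a² + b²) = √(0.00014 + 0.08392) = 0.28994.
True dip = arctan(0.28994) = 16.17°, dipping toward S (azimuth ≈ 182°).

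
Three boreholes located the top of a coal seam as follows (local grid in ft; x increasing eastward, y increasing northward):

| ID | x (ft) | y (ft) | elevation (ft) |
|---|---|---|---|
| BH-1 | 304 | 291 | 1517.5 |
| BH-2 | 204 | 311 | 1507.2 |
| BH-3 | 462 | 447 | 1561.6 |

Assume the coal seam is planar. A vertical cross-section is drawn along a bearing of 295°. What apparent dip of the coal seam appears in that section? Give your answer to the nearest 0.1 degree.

Let the plane be z = a·x + b·y + c.
BH-2−BH-1: −100a + 20b = −10.3;  BH-3−BH-1: 158a + 156b = 44.1.
Solving gives a = 0.13267, b = 0.14833.
Unit vector along 295° is (sin 295°, cos 295°) = (-0.9063, 0.4226).
Slope in that direction = a·(-0.9063) + b·(0.4226) = −0.05755.
Apparent dip = arctan|0.05755| = 3.3° (true dip is 11.3°, so apparent ≤ true as expected).

3.3°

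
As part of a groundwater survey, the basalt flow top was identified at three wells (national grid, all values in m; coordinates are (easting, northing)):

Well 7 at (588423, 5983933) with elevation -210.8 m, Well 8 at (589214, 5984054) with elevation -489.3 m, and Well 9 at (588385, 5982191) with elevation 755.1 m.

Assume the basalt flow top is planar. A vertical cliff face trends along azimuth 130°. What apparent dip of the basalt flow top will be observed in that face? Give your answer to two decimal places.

Two edge vectors: Well 7→Well 8 = (791, 121, -278.5), Well 7→Well 9 = (-38, -1742, 965.9).
Normal n = (Well 7→Well 8) × (Well 7→Well 9) = (-368273.1, -753443.9, -1373324).
So ∂z/∂E = −n_x/n_z = −0.26816 and ∂z/∂N = −n_y/n_z = −0.54863.
Unit vector along 130° is (sin 130°, cos 130°) = (0.7660, -0.6428).
Slope in that direction = a·(0.7660) + b·(-0.6428) = 0.14723.
Apparent dip = arctan|0.14723| = 8.38° (true dip is 31.4°, so apparent ≤ true as expected).

8.38°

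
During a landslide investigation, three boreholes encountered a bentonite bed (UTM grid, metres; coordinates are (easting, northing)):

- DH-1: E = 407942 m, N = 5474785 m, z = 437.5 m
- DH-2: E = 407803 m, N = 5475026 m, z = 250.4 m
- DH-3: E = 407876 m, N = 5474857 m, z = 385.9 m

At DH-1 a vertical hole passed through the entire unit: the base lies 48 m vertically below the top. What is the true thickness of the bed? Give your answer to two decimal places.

Two edge vectors: DH-1→DH-2 = (-139, 241, -187.1), DH-1→DH-3 = (-66, 72, -51.6).
Normal n = (DH-1→DH-2) × (DH-1→DH-3) = (1035.6, 5176.2, 5898).
So ∂z/∂E = −n_x/n_z = −0.17558 and ∂z/∂N = −n_y/n_z = −0.87762.
|∇z| = √(a²+b²) = 0.89501, so dip δ = arctan(0.89501) = 41.83°.
True thickness = vertical thickness × cos δ = 48 × cos 41.83° = 35.77 m.

35.77 m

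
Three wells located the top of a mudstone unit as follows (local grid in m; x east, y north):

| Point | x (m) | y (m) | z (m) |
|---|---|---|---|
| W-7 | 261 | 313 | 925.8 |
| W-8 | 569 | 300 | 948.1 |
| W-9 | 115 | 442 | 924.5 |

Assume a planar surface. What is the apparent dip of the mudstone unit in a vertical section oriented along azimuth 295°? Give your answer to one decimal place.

2.1°

Two edge vectors: W-7→W-8 = (308, -13, 22.3), W-7→W-9 = (-146, 129, -1.3).
Normal n = (W-7→W-8) × (W-7→W-9) = (-2859.8, -2855.4, 37834).
So ∂z/∂x = −n_x/n_z = 0.07559 and ∂z/∂y = −n_y/n_z = 0.07547.
Unit vector along 295° is (sin 295°, cos 295°) = (-0.9063, 0.4226).
Slope in that direction = a·(-0.9063) + b·(0.4226) = −0.03661.
Apparent dip = arctan|0.03661| = 2.1° (true dip is 6.1°, so apparent ≤ true as expected).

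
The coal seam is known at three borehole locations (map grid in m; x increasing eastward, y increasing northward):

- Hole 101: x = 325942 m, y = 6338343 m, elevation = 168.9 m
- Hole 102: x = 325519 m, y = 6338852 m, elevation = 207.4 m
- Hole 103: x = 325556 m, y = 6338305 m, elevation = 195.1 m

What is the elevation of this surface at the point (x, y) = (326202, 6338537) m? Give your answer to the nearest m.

Two edge vectors: Hole 101→Hole 102 = (-423, 509, 38.5), Hole 101→Hole 103 = (-386, -38, 26.2).
Normal n = (Hole 101→Hole 102) × (Hole 101→Hole 103) = (14798.8, -3778.4, 212548).
So ∂z/∂x = −n_x/n_z = −0.06962568 and ∂z/∂y = −n_y/n_z = 0.01777669.
Intercept c from Hole 101: 168.9 + 22693.93 − 112674.76 = −89811.93.
At (326202, 6338537): z = −22712.0 + 112678.2 − 89811.93 = 154.2 m.

154 m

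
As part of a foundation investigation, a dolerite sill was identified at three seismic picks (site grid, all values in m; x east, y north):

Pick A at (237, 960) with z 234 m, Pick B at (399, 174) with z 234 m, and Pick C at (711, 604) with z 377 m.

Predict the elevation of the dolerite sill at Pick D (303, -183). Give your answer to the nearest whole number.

Let the plane be z = a·x + b·y + c.
Pick B−Pick A: 162a − 786b = 0;  Pick C−Pick A: 474a − 356b = 143.
Solving gives a = 0.35694, b = 0.07357.
Then c = 234 − a·237 − b·960 = 78.78.
At (303, -183): z = 108.2 − 13.5 + 78.78 = 173.5 m.

173 m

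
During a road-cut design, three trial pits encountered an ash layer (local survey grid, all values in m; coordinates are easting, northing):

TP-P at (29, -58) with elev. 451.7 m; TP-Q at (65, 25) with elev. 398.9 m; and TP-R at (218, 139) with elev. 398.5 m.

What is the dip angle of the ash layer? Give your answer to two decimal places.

49.44°

Two edge vectors: TP-P→TP-Q = (36, 83, -52.8), TP-P→TP-R = (189, 197, -53.2).
Normal n = (TP-P→TP-Q) × (TP-P→TP-R) = (5986, -8064, -8595).
So ∂z/∂easting = −n_x/n_z = 0.69645 and ∂z/∂northing = −n_y/n_z = −0.93822.
Gradient magnitude |∇z| = √(a² + b²) = √(0.48504 + 0.88026) = 1.16846.
True dip = arctan(1.16846) = 49.44°, dipping toward NW (azimuth ≈ 323°).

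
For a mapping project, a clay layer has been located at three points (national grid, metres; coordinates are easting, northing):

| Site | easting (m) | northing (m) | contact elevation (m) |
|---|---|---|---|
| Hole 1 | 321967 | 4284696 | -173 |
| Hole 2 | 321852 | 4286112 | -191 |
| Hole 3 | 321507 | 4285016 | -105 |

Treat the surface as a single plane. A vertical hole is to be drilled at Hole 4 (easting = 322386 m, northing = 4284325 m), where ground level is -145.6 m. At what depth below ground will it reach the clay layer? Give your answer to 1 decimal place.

Let the plane be z = a·easting + b·northing + c.
Hole 2−Hole 1: −115a + 1416b = −18;  Hole 3−Hole 1: −460a + 320b = 68.
Solving gives a = −0.166050508, b = −0.026197605.
Then c = -173 − a·321967 − b·4284696 = 165538.56.
At (322386, 4284325): z_contact = −53532.36 − 112239.05 + 165538.56 = -232.86 m.
Depth below ground = -145.6 − (-232.86) = 87.3 m.

87.3 m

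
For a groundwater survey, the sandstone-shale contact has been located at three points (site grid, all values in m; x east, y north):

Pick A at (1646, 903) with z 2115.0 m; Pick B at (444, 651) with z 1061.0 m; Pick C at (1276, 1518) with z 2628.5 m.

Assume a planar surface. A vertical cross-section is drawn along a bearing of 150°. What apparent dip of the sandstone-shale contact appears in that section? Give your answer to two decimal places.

36.36°

Let the plane be z = a·x + b·y + c.
Pick B−Pick A: −1202a − 252b = −1054;  Pick C−Pick A: −370a + 615b = 513.5.
Solving gives a = 0.62322, b = 1.20990.
Unit vector along 150° is (sin 150°, cos 150°) = (0.5000, -0.8660).
Slope in that direction = a·(0.5000) + b·(-0.8660) = −0.73620.
Apparent dip = arctan|0.73620| = 36.36° (true dip is 53.7°, so apparent ≤ true as expected).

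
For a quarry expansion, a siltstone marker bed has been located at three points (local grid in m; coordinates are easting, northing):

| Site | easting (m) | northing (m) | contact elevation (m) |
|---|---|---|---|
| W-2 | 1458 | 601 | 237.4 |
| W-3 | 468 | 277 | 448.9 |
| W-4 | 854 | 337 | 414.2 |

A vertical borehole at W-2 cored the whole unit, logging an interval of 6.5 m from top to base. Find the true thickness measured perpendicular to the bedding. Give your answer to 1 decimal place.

Two edge vectors: W-2→W-3 = (-990, -324, 211.5), W-2→W-4 = (-604, -264, 176.8).
Normal n = (W-2→W-3) × (W-2→W-4) = (-1447.2, 47286, 65664).
So ∂z/∂easting = −n_x/n_z = 0.02204 and ∂z/∂northing = −n_y/n_z = −0.72012.
|∇z| = √(a²+b²) = 0.72046, so dip δ = arctan(0.72046) = 35.77°.
True thickness = vertical thickness × cos δ = 6.5 × cos 35.77° = 5.3 m.

5.3 m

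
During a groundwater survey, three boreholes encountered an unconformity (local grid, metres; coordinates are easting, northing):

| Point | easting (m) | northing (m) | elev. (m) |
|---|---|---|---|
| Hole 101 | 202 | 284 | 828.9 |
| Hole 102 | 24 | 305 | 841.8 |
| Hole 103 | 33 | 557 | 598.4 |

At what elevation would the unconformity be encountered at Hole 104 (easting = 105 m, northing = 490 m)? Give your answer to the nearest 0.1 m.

649.3 m

Two edge vectors: Hole 101→Hole 102 = (-178, 21, 12.9), Hole 101→Hole 103 = (-169, 273, -230.5).
Normal n = (Hole 101→Hole 102) × (Hole 101→Hole 103) = (-8362.2, -43209.1, -45045).
So ∂z/∂easting = −n_x/n_z = −0.18564 and ∂z/∂northing = −n_y/n_z = −0.95924.
Intercept c from Hole 101: 828.9 + 37.50 + 272.43 = 1138.82.
At (105, 490): z = −19.5 − 470.0 + 1138.82 = 649.3 m.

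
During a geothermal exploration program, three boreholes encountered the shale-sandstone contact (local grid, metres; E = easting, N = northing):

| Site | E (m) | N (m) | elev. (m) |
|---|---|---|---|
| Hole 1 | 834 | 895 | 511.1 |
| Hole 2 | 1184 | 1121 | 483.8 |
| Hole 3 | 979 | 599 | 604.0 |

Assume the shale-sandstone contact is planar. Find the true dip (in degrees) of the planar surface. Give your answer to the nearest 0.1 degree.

15.8°

Two edge vectors: Hole 1→Hole 2 = (350, 226, -27.3), Hole 1→Hole 3 = (145, -296, 92.9).
Normal n = (Hole 1→Hole 2) × (Hole 1→Hole 3) = (12914.6, -36473.5, -136370).
So ∂z/∂E = −n_x/n_z = 0.09470 and ∂z/∂N = −n_y/n_z = −0.26746.
Gradient magnitude |∇z| = √(a² + b²) = √(0.00897 + 0.07153) = 0.28373.
True dip = arctan(0.28373) = 15.8°, dipping toward NNW (azimuth ≈ 341°).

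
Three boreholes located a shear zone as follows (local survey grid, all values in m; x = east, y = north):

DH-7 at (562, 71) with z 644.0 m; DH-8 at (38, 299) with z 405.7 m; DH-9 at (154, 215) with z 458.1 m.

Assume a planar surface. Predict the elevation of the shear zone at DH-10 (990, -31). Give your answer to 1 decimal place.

Let the plane be z = a·x + b·y + c.
DH-8−DH-7: −524a + 228b = −238.3;  DH-9−DH-7: −408a + 144b = −185.9.
Solving gives a = 0.45936, b = 0.01054.
Then c = 644 − a·562 − b·71 = 385.09.
At (990, -31): z = 454.8 − 0.3 + 385.09 = 839.5 m.

839.5 m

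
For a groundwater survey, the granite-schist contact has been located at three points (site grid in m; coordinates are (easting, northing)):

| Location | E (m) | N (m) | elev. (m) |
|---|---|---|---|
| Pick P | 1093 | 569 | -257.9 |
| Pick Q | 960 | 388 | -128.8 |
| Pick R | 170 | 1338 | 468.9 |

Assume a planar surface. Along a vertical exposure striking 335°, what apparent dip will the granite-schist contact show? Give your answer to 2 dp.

15.99°

Two edge vectors: Pick P→Pick Q = (-133, -181, 129.1), Pick P→Pick R = (-923, 769, 726.8).
Normal n = (Pick P→Pick Q) × (Pick P→Pick R) = (-230828.7, -22494.9, -269340).
So ∂z/∂E = −n_x/n_z = −0.85702 and ∂z/∂N = −n_y/n_z = −0.08352.
Unit vector along 335° is (sin 335°, cos 335°) = (-0.4226, 0.9063).
Slope in that direction = a·(-0.4226) + b·(0.9063) = 0.28650.
Apparent dip = arctan|0.28650| = 15.99° (true dip is 40.7°, so apparent ≤ true as expected).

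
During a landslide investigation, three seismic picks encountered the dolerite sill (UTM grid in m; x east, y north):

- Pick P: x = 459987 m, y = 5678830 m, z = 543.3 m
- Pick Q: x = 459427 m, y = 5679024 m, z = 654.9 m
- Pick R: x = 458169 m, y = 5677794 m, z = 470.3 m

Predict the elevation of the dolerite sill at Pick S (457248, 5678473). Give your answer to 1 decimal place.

747.9 m

Two edge vectors: Pick P→Pick Q = (-560, 194, 111.6), Pick P→Pick R = (-1818, -1036, -73).
Normal n = (Pick P→Pick Q) × (Pick P→Pick R) = (101455.6, -243768.8, 932852).
So ∂z/∂x = −n_x/n_z = −0.108758517 and ∂z/∂y = −n_y/n_z = 0.261315621.
Intercept c from Pick P: 543.3 + 50027.50 − 1483966.99 = −1433396.19.
At (457248, 5678473): z = −49729.6 + 1483873.7 − 1433396.19 = 747.9 m.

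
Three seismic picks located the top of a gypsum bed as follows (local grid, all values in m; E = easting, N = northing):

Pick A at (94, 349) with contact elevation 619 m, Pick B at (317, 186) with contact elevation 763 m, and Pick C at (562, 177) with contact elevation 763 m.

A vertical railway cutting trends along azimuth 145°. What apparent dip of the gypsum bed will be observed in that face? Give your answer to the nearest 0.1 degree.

36.6°

Let the plane be z = a·E + b·N + c.
Pick B−Pick A: 223a − 163b = 144;  Pick C−Pick A: 468a − 172b = 144.
Solving gives a = −0.03417, b = −0.93018.
Unit vector along 145° is (sin 145°, cos 145°) = (0.5736, -0.8192).
Slope in that direction = a·(0.5736) + b·(-0.8192) = 0.74236.
Apparent dip = arctan|0.74236| = 36.6° (true dip is 42.9°, so apparent ≤ true as expected).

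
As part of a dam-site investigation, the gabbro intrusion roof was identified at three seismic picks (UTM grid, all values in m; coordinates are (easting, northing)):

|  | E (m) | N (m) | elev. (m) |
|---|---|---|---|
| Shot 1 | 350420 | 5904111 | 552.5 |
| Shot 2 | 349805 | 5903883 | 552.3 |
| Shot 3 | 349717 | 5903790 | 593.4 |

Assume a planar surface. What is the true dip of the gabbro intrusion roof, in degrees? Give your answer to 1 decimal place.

36.0°

Let the plane be z = a·E + b·N + c.
Shot 2−Shot 1: −615a − 228b = −0.2;  Shot 3−Shot 1: −703a − 321b = 40.9.
Solving gives a = 0.25287, b = −0.68121.
Gradient magnitude |∇z| = √(a² + b²) = √(0.06394 + 0.46405) = 0.72663.
True dip = arctan(0.72663) = 36.0°, dipping toward NNW (azimuth ≈ 340°).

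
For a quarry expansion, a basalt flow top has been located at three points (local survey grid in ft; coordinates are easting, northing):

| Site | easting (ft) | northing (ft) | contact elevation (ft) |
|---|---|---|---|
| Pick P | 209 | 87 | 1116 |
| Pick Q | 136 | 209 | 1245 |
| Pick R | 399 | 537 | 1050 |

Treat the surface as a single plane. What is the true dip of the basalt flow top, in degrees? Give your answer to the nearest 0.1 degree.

50.9°

Two edge vectors: Pick P→Pick Q = (-73, 122, 129), Pick P→Pick R = (190, 450, -66).
Normal n = (Pick P→Pick Q) × (Pick P→Pick R) = (-66102, 19692, -56030).
So ∂z/∂easting = −n_x/n_z = −1.17976 and ∂z/∂northing = −n_y/n_z = 0.35145.
Gradient magnitude |∇z| = √(a² + b²) = √(1.39184 + 0.12352) = 1.23100.
True dip = arctan(1.23100) = 50.9°, dipping toward ESE (azimuth ≈ 107°).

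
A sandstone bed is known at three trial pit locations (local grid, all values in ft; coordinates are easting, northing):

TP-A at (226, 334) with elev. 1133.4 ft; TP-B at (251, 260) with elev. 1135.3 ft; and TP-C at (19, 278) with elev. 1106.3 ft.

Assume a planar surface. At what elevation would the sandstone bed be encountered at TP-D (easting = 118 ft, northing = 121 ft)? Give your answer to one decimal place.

1116.1 ft

Let the plane be z = a·easting + b·northing + c.
TP-B−TP-A: 25a − 74b = 1.9;  TP-C−TP-A: −207a − 56b = −27.1.
Solving gives a = 0.12632, b = 0.01700.
Then c = 1133.4 − a·226 − b·334 = 1099.17.
At (118, 121): z = 14.9 + 2.1 + 1099.17 = 1116.1 ft.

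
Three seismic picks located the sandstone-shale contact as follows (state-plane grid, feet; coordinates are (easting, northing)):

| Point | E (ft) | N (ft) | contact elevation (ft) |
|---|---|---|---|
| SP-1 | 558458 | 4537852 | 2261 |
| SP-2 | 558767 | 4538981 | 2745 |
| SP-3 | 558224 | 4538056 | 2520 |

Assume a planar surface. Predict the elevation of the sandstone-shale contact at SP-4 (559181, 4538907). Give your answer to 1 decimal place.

Two edge vectors: SP-1→SP-2 = (309, 1129, 484), SP-1→SP-3 = (-234, 204, 259).
Normal n = (SP-1→SP-2) × (SP-1→SP-3) = (193675, -193287, 327222).
So ∂z/∂E = −n_x/n_z = −0.591876463 and ∂z/∂N = −n_y/n_z = 0.590690724.
Intercept c from SP-1: 2261 + 330538.15 − 2680467.08 = −2347667.94.
At (559181, 4538907): z = −330966.1 + 2681090.3 − 2347667.94 = 2456.3 ft.

2456.3 ft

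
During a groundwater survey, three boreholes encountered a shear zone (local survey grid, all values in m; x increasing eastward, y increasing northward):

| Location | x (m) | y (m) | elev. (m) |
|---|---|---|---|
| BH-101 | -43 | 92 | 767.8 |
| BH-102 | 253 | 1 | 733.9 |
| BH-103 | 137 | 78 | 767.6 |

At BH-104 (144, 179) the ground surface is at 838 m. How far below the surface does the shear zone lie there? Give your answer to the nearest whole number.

Two edge vectors: BH-101→BH-102 = (296, -91, -33.9), BH-101→BH-103 = (180, -14, -0.2).
Normal n = (BH-101→BH-102) × (BH-101→BH-103) = (-456.4, -6042.8, 12236).
So ∂z/∂x = −n_x/n_z = 0.03730 and ∂z/∂y = −n_y/n_z = 0.49385.
Intercept c from BH-101: 767.8 + 1.60 − 45.43 = 723.97.
At (144, 179): z_contact = 5.4 + 88.4 + 723.97 = 817.7 m.
Depth below ground = 838 − 817.7 = 20 m.

20 m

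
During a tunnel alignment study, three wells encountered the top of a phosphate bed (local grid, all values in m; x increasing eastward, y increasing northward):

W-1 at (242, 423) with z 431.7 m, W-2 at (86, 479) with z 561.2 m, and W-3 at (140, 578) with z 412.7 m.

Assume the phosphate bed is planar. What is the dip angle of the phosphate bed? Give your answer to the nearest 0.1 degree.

Let the plane be z = a·x + b·y + c.
W-2−W-1: −156a + 56b = 129.5;  W-3−W-1: −102a + 155b = −19.
Solving gives a = −1.14449, b = −0.87573.
Gradient magnitude |∇z| = √(a² + b²) = √(1.30986 + 0.76690) = 1.44110.
True dip = arctan(1.44110) = 55.2°, dipping toward NE (azimuth ≈ 053°).

55.2°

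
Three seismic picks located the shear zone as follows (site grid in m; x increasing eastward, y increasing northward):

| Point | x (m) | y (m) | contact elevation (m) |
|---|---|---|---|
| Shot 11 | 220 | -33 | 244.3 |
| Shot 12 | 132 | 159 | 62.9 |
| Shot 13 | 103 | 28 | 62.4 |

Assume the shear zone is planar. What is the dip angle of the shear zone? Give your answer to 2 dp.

Two edge vectors: Shot 11→Shot 12 = (-88, 192, -181.4), Shot 11→Shot 13 = (-117, 61, -181.9).
Normal n = (Shot 11→Shot 12) × (Shot 11→Shot 13) = (-23859.4, 5216.6, 17096).
So ∂z/∂x = −n_x/n_z = 1.39561 and ∂z/∂y = −n_y/n_z = −0.30514.
Gradient magnitude |∇z| = √(a² + b²) = √(1.94774 + 0.09311) = 1.42858.
True dip = arctan(1.42858) = 55.01°, dipping toward WNW (azimuth ≈ 282°).

55.01°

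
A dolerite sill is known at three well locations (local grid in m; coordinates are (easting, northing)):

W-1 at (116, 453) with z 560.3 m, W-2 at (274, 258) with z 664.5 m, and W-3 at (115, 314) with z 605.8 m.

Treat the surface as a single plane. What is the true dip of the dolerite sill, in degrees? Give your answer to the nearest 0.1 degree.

22.6°

Two edge vectors: W-1→W-2 = (158, -195, 104.2), W-1→W-3 = (-1, -139, 45.5).
Normal n = (W-1→W-2) × (W-1→W-3) = (5611.3, -7293.2, -22157).
So ∂z/∂E = −n_x/n_z = 0.25325 and ∂z/∂N = −n_y/n_z = −0.32916.
Gradient magnitude |∇z| = √(a² + b²) = √(0.06414 + 0.10835) = 0.41531.
True dip = arctan(0.41531) = 22.6°, dipping toward NW (azimuth ≈ 322°).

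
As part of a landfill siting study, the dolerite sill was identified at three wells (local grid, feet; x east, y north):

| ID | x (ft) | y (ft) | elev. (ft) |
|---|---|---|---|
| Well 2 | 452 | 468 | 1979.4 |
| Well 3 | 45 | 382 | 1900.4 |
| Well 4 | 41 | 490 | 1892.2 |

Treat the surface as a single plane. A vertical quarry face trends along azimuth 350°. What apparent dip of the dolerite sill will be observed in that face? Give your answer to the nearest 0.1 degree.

Let the plane be z = a·x + b·y + c.
Well 3−Well 2: −407a − 86b = −79;  Well 4−Well 2: −411a + 22b = −87.2.
Solving gives a = 0.20851, b = −0.06820.
Unit vector along 350° is (sin 350°, cos 350°) = (-0.1736, 0.9848).
Slope in that direction = a·(-0.1736) + b·(0.9848) = −0.10338.
Apparent dip = arctan|0.10338| = 5.9° (true dip is 12.4°, so apparent ≤ true as expected).

5.9°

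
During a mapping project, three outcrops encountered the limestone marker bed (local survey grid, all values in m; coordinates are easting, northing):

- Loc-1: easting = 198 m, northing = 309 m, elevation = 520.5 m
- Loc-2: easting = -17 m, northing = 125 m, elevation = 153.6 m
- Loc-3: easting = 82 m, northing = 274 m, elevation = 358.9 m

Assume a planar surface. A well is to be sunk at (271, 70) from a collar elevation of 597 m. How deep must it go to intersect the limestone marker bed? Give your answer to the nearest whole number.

122 m

Let the plane be z = a·easting + b·northing + c.
Loc-2−Loc-1: −215a − 184b = −366.9;  Loc-3−Loc-1: −116a − 35b = −161.6.
Solving gives a = 1.22244, b = 0.56563.
Then c = 520.5 − a·198 − b·309 = 103.68.
At (271, 70): z_contact = 331.3 + 39.6 + 103.68 = 474.6 m.
Depth below ground = 597 − 474.6 = 122 m.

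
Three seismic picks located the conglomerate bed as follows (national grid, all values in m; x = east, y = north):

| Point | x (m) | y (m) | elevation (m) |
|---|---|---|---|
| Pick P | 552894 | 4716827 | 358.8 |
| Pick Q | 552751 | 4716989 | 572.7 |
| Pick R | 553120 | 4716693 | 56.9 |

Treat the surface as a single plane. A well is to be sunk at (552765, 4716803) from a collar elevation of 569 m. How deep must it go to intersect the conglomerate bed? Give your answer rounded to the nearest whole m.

68 m

Two edge vectors: Pick P→Pick Q = (-143, 162, 213.9), Pick P→Pick R = (226, -134, -301.9).
Normal n = (Pick P→Pick Q) × (Pick P→Pick R) = (-20245.2, 5169.7, -17450).
So ∂z/∂x = −n_x/n_z = −1.16018338 and ∂z/∂y = −n_y/n_z = 0.29625788.
Intercept c from Pick P: 358.8 + 641458.43 − 1397397.17 = −755579.94.
At (552765, 4716803): z_contact = −641308.8 + 1397390.1 − 755579.94 = 501.4 m.
Depth below ground = 569 − 501.4 = 68 m.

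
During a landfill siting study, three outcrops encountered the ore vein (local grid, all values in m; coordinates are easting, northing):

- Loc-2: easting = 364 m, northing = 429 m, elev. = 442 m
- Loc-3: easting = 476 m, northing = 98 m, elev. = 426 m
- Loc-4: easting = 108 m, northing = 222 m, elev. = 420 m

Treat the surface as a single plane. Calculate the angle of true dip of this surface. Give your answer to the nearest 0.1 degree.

Two edge vectors: Loc-2→Loc-3 = (112, -331, -16), Loc-2→Loc-4 = (-256, -207, -22).
Normal n = (Loc-2→Loc-3) × (Loc-2→Loc-4) = (3970, 6560, -107920).
So ∂z/∂easting = −n_x/n_z = 0.03679 and ∂z/∂northing = −n_y/n_z = 0.06079.
Gradient magnitude |∇z| = √(a² + b²) = √(0.00135 + 0.00369) = 0.07105.
True dip = arctan(0.07105) = 4.1°, dipping toward SSW (azimuth ≈ 211°).

4.1°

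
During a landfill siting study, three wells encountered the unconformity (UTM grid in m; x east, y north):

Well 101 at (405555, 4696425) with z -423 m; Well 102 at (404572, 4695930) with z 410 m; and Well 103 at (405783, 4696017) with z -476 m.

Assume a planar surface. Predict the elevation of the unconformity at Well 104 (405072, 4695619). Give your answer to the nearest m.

137 m

Two edge vectors: Well 101→Well 102 = (-983, -495, 833), Well 101→Well 103 = (228, -408, -53).
Normal n = (Well 101→Well 102) × (Well 101→Well 103) = (366099, 137825, 513924).
So ∂z/∂x = −n_x/n_z = −0.71236019 and ∂z/∂y = −n_y/n_z = −0.26818168.
Intercept c from Well 101: -423 + 288901.24 + 1259495.13 = 1547973.37.
At (405072, 4695619): z = −288557.2 − 1259279.0 + 1547973.37 = 137.2 m.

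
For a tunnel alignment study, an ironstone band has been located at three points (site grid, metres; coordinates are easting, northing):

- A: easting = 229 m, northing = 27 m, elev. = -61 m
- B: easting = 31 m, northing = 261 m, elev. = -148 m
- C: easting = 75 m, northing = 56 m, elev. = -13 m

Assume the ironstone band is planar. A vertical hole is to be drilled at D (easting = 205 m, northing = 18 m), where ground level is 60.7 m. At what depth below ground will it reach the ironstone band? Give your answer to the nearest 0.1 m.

Let the plane be z = a·easting + b·northing + c.
B−A: −198a + 234b = −87;  C−A: −154a + 29b = 48.
Solving gives a = −0.45405, b = −0.75599.
Then c = -61 − a·229 − b·27 = 63.39.
At (205, 18): z_contact = −93.08 − 13.61 + 63.39 = -43.30 m.
Depth below ground = 60.7 − (-43.30) = 104.0 m.

104.0 m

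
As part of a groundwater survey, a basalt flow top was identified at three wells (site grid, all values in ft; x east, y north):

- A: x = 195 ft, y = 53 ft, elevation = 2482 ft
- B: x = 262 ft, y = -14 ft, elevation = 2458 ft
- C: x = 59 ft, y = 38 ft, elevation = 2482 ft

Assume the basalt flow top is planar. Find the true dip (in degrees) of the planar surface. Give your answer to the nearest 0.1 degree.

18.0°

Let the plane be z = a·x + b·y + c.
B−A: 67a − 67b = −24;  C−A: −136a − 15b = 0.
Solving gives a = −0.03558, b = 0.32263.
Gradient magnitude |∇z| = √(a² + b²) = √(0.00127 + 0.10409) = 0.32458.
True dip = arctan(0.32458) = 18.0°, dipping toward S (azimuth ≈ 174°).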